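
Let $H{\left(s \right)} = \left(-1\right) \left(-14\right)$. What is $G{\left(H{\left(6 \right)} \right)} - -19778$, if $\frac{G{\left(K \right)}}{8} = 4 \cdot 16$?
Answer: $20290$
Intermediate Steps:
$H{\left(s \right)} = 14$
$G{\left(K \right)} = 512$ ($G{\left(K \right)} = 8 \cdot 4 \cdot 16 = 8 \cdot 64 = 512$)
$G{\left(H{\left(6 \right)} \right)} - -19778 = 512 - -19778 = 512 + 19778 = 20290$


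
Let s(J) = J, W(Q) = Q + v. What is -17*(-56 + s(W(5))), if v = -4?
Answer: 935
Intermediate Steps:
W(Q) = -4 + Q (W(Q) = Q - 4 = -4 + Q)
-17*(-56 + s(W(5))) = -17*(-56 + (-4 + 5)) = -17*(-56 + 1) = -17*(-55) = 935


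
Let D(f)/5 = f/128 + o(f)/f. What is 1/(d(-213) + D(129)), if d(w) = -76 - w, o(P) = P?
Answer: 128/18821 ≈ 0.0068009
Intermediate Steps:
D(f) = 5 + 5*f/128 (D(f) = 5*(f/128 + f/f) = 5*(f*(1/128) + 1) = 5*(f/128 + 1) = 5*(1 + f/128) = 5 + 5*f/128)
1/(d(-213) + D(129)) = 1/((-76 - 1*(-213)) + (5 + (5/128)*129)) = 1/((-76 + 213) + (5 + 645/128)) = 1/(137 + 1285/128) = 1/(18821/128) = 128/18821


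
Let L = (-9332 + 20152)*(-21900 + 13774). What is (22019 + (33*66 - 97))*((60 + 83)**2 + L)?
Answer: -2118459191100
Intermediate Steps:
L = -87923320 (L = 10820*(-8126) = -87923320)
(22019 + (33*66 - 97))*((60 + 83)**2 + L) = (22019 + (33*66 - 97))*((60 + 83)**2 - 87923320) = (22019 + (2178 - 97))*(143**2 - 87923320) = (22019 + 2081)*(20449 - 87923320) = 24100*(-87902871) = -2118459191100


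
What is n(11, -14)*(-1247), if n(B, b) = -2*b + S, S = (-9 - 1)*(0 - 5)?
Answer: -97266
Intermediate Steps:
S = 50 (S = -10*(-5) = 50)
n(B, b) = 50 - 2*b (n(B, b) = -2*b + 50 = 50 - 2*b)
n(11, -14)*(-1247) = (50 - 2*(-14))*(-1247) = (50 + 28)*(-1247) = 78*(-1247) = -97266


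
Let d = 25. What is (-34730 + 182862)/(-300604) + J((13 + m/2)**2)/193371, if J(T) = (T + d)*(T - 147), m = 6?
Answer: -4859308264/14532024021 ≈ -0.33439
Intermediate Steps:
J(T) = (-147 + T)*(25 + T) (J(T) = (T + 25)*(T - 147) = (25 + T)*(-147 + T) = (-147 + T)*(25 + T))
(-34730 + 182862)/(-300604) + J((13 + m/2)**2)/193371 = (-34730 + 182862)/(-300604) + (-3675 + ((13 + 6/2)**2)**2 - 122*(13 + 6/2)**2)/193371 = 148132*(-1/300604) + (-3675 + ((13 + 6*(1/2))**2)**2 - 122*(13 + 6*(1/2))**2)*(1/193371) = -37033/75151 + (-3675 + ((13 + 3)**2)**2 - 122*(13 + 3)**2)*(1/193371) = -37033/75151 + (-3675 + (16**2)**2 - 122*16**2)*(1/193371) = -37033/75151 + (-3675 + 256**2 - 122*256)*(1/193371) = -37033/75151 + (-3675 + 65536 - 31232)*(1/193371) = -37033/75151 + 30629*(1/193371) = -37033/75151 + 30629/193371 = -4859308264/14532024021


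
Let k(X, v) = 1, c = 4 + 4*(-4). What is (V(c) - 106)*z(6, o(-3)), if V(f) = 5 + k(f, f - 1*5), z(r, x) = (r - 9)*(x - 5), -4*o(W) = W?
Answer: -1275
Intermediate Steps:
o(W) = -W/4
z(r, x) = (-9 + r)*(-5 + x)
c = -12 (c = 4 - 16 = -12)
V(f) = 6 (V(f) = 5 + 1 = 6)
(V(c) - 106)*z(6, o(-3)) = (6 - 106)*(45 - (-9)*(-3)/4 - 5*6 + 6*(-¼*(-3))) = -100*(45 - 9*¾ - 30 + 6*(¾)) = -100*(45 - 27/4 - 30 + 9/2) = -100*51/4 = -1275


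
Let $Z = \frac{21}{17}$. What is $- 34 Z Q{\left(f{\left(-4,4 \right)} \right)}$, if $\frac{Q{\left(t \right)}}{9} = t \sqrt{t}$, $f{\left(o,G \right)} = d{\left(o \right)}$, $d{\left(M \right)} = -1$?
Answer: $378 i \approx 378.0 i$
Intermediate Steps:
$f{\left(o,G \right)} = -1$
$Z = \frac{21}{17}$ ($Z = 21 \cdot \frac{1}{17} = \frac{21}{17} \approx 1.2353$)
$Q{\left(t \right)} = 9 t^{\frac{3}{2}}$ ($Q{\left(t \right)} = 9 t \sqrt{t} = 9 t^{\frac{3}{2}}$)
$- 34 Z Q{\left(f{\left(-4,4 \right)} \right)} = \left(-34\right) \frac{21}{17} \cdot 9 \left(-1\right)^{\frac{3}{2}} = - 42 \cdot 9 \left(- i\right) = - 42 \left(- 9 i\right) = 378 i$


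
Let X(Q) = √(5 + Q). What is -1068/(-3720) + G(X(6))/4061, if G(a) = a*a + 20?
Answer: 11969/40610 ≈ 0.29473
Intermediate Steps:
G(a) = 20 + a² (G(a) = a² + 20 = 20 + a²)
-1068/(-3720) + G(X(6))/4061 = -1068/(-3720) + (20 + (√(5 + 6))²)/4061 = -1068*(-1/3720) + (20 + (√11)²)*(1/4061) = 89/310 + (20 + 11)*(1/4061) = 89/310 + 31*(1/4061) = 89/310 + 1/131 = 11969/40610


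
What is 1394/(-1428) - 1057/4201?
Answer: -216635/176442 ≈ -1.2278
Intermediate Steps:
1394/(-1428) - 1057/4201 = 1394*(-1/1428) - 1057*1/4201 = -41/42 - 1057/4201 = -216635/176442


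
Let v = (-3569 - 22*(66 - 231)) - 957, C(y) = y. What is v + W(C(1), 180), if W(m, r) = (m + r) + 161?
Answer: -554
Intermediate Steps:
W(m, r) = 161 + m + r
v = -896 (v = (-3569 - 22*(-165)) - 957 = (-3569 + 3630) - 957 = 61 - 957 = -896)
v + W(C(1), 180) = -896 + (161 + 1 + 180) = -896 + 342 = -554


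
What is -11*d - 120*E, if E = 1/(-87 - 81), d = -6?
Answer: 467/7 ≈ 66.714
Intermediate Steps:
E = -1/168 (E = 1/(-168) = -1/168 ≈ -0.0059524)
-11*d - 120*E = -11*(-6) - 120*(-1/168) = 66 + 5/7 = 467/7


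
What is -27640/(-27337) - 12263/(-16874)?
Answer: 801630991/461284538 ≈ 1.7378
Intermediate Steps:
-27640/(-27337) - 12263/(-16874) = -27640*(-1/27337) - 12263*(-1/16874) = 27640/27337 + 12263/16874 = 801630991/461284538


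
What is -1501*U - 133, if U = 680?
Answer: -1020813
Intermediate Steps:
-1501*U - 133 = -1501*680 - 133 = -1020680 - 133 = -1020813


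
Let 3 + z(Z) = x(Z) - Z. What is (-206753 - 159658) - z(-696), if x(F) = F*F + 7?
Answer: -851527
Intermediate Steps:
x(F) = 7 + F² (x(F) = F² + 7 = 7 + F²)
z(Z) = 4 + Z² - Z (z(Z) = -3 + ((7 + Z²) - Z) = -3 + (7 + Z² - Z) = 4 + Z² - Z)
(-206753 - 159658) - z(-696) = (-206753 - 159658) - (4 + (-696)² - 1*(-696)) = -366411 - (4 + 484416 + 696) = -366411 - 1*485116 = -366411 - 485116 = -851527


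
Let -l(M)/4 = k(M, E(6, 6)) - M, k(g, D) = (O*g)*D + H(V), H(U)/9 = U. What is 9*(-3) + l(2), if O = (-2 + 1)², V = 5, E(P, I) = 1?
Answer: -207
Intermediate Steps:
O = 1 (O = (-1)² = 1)
H(U) = 9*U
k(g, D) = 45 + D*g (k(g, D) = (1*g)*D + 9*5 = g*D + 45 = D*g + 45 = 45 + D*g)
l(M) = -180 (l(M) = -4*((45 + 1*M) - M) = -4*((45 + M) - M) = -4*45 = -180)
9*(-3) + l(2) = 9*(-3) - 180 = -27 - 180 = -207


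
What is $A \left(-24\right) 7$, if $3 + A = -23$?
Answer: $4368$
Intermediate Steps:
$A = -26$ ($A = -3 - 23 = -26$)
$A \left(-24\right) 7 = \left(-26\right) \left(-24\right) 7 = 624 \cdot 7 = 4368$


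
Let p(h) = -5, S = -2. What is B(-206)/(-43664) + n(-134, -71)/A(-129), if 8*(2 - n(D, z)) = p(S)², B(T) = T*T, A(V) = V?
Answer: -904187/938776 ≈ -0.96315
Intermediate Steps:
B(T) = T²
n(D, z) = -9/8 (n(D, z) = 2 - ⅛*(-5)² = 2 - ⅛*25 = 2 - 25/8 = -9/8)
B(-206)/(-43664) + n(-134, -71)/A(-129) = (-206)²/(-43664) - 9/8/(-129) = 42436*(-1/43664) - 9/8*(-1/129) = -10609/10916 + 3/344 = -904187/938776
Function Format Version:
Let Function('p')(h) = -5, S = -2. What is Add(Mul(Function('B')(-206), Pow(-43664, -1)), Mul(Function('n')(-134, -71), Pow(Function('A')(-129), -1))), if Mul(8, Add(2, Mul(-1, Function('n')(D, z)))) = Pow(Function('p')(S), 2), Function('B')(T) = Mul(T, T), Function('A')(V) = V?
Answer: Rational(-904187, 938776) ≈ -0.96315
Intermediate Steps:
Function('B')(T) = Pow(T, 2)
Function('n')(D, z) = Rational(-9, 8) (Function('n')(D, z) = Add(2, Mul(Rational(-1, 8), Pow(-5, 2))) = Add(2, Mul(Rational(-1, 8), 25)) = Add(2, Rational(-25, 8)) = Rational(-9, 8))
Add(Mul(Function('B')(-206), Pow(-43664, -1)), Mul(Function('n')(-134, -71), Pow(Function('A')(-129), -1))) = Add(Mul(Pow(-206, 2), Pow(-43664, -1)), Mul(Rational(-9, 8), Pow(-129, -1))) = Add(Mul(42436, Rational(-1, 43664)), Mul(Rational(-9, 8), Rational(-1, 129))) = Add(Rational(-10609, 10916), Rational(3, 344)) = Rational(-904187, 938776)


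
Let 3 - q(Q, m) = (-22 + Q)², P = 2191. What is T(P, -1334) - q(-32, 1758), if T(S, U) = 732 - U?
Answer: 4979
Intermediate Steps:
q(Q, m) = 3 - (-22 + Q)²
T(P, -1334) - q(-32, 1758) = (732 - 1*(-1334)) - (3 - (-22 - 32)²) = (732 + 1334) - (3 - 1*(-54)²) = 2066 - (3 - 1*2916) = 2066 - (3 - 2916) = 2066 - 1*(-2913) = 2066 + 2913 = 4979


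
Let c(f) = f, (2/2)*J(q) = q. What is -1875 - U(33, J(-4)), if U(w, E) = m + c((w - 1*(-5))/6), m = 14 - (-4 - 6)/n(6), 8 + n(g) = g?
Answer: -5671/3 ≈ -1890.3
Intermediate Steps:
n(g) = -8 + g
J(q) = q
m = 9 (m = 14 - (-4 - 6)/(-8 + 6) = 14 - (-10)/(-2) = 14 - (-10)*(-1)/2 = 14 - 1*5 = 14 - 5 = 9)
U(w, E) = 59/6 + w/6 (U(w, E) = 9 + (w - 1*(-5))/6 = 9 + (w + 5)*(1/6) = 9 + (5 + w)*(1/6) = 9 + (5/6 + w/6) = 59/6 + w/6)
-1875 - U(33, J(-4)) = -1875 - (59/6 + (1/6)*33) = -1875 - (59/6 + 11/2) = -1875 - 1*46/3 = -1875 - 46/3 = -5671/3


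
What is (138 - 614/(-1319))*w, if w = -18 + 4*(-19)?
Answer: -17167784/1319 ≈ -13016.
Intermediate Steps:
w = -94 (w = -18 - 76 = -94)
(138 - 614/(-1319))*w = (138 - 614/(-1319))*(-94) = (138 - 614*(-1/1319))*(-94) = (138 + 614/1319)*(-94) = (182636/1319)*(-94) = -17167784/1319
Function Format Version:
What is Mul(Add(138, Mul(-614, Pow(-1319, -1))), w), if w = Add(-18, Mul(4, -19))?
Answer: Rational(-17167784, 1319) ≈ -13016.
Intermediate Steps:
w = -94 (w = Add(-18, -76) = -94)
Mul(Add(138, Mul(-614, Pow(-1319, -1))), w) = Mul(Add(138, Mul(-614, Pow(-1319, -1))), -94) = Mul(Add(138, Mul(-614, Rational(-1, 1319))), -94) = Mul(Add(138, Rational(614, 1319)), -94) = Mul(Rational(182636, 1319), -94) = Rational(-17167784, 1319)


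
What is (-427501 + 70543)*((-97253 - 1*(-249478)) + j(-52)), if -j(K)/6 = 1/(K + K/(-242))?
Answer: -170240869121904/3133 ≈ -5.4338e+10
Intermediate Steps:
j(K) = -1452/(241*K) (j(K) = -6/(K + K/(-242)) = -6/(K + K*(-1/242)) = -6/(K - K/242) = -6*242/(241*K) = -1452/(241*K))
(-427501 + 70543)*((-97253 - 1*(-249478)) + j(-52)) = (-427501 + 70543)*((-97253 - 1*(-249478)) - 1452/241/(-52)) = -356958*((-97253 + 249478) - 1452/241*(-1/52)) = -356958*(152225 + 363/3133) = -356958*476921288/3133 = -170240869121904/3133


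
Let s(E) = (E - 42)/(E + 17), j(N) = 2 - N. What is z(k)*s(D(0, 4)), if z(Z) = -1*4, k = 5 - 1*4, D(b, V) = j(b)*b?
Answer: 168/17 ≈ 9.8824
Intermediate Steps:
D(b, V) = b*(2 - b) (D(b, V) = (2 - b)*b = b*(2 - b))
k = 1 (k = 5 - 4 = 1)
s(E) = (-42 + E)/(17 + E)
z(Z) = -4
z(k)*s(D(0, 4)) = -4*(-42 + 0*(2 - 1*0))/(17 + 0*(2 - 1*0)) = -4*(-42 + 0*(2 + 0))/(17 + 0*(2 + 0)) = -4*(-42 + 0*2)/(17 + 0*2) = -4*(-42 + 0)/(17 + 0) = -4*(-42)/17 = -4*(-42/17) = 168/17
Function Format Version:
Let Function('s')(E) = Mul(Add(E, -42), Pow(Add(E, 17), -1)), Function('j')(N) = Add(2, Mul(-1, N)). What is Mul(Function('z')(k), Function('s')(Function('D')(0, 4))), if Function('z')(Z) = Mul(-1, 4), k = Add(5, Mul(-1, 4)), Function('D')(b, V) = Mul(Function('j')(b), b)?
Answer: Rational(168, 17) ≈ 9.8824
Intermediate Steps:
Function('D')(b, V) = Mul(b, Add(2, Mul(-1, b))) (Function('D')(b, V) = Mul(Add(2, Mul(-1, b)), b) = Mul(b, Add(2, Mul(-1, b))))
k = 1 (k = Add(5, -4) = 1)
Function('s')(E) = Mul(Pow(Add(17, E), -1), Add(-42, E)) (Function('s')(E) = Mul(Add(-42, E), Pow(Add(17, E), -1)) = Mul(Pow(Add(17, E), -1), Add(-42, E)))
Function('z')(Z) = -4
Mul(Function('z')(k), Function('s')(Function('D')(0, 4))) = Mul(-4, Mul(Pow(Add(17, Mul(0, Add(2, Mul(-1, 0)))), -1), Add(-42, Mul(0, Add(2, Mul(-1, 0)))))) = Mul(-4, Mul(Pow(Add(17, Mul(0, Add(2, 0))), -1), Add(-42, Mul(0, Add(2, 0))))) = Mul(-4, Mul(Pow(Add(17, Mul(0, 2)), -1), Add(-42, Mul(0, 2)))) = Mul(-4, Mul(Pow(Add(17, 0), -1), Add(-42, 0))) = Mul(-4, Mul(Pow(17, -1), -42)) = Mul(-4, Mul(Rational(1, 17), -42)) = Mul(-4, Rational(-42, 17)) = Rational(168, 17)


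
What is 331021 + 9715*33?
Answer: 651616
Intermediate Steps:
331021 + 9715*33 = 331021 + 320595 = 651616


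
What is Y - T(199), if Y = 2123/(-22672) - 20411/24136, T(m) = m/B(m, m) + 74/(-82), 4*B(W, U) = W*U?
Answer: -31792797159/558087218416 ≈ -0.056967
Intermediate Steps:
B(W, U) = U*W/4 (B(W, U) = (W*U)/4 = (U*W)/4 = U*W/4)
T(m) = -37/41 + 4/m (T(m) = m/((m*m/4)) + 74/(-82) = m/((m**2/4)) + 74*(-1/82) = m*(4/m**2) - 37/41 = 4/m - 37/41 = -37/41 + 4/m)
Y = -64249865/68401424 (Y = 2123*(-1/22672) - 20411*1/24136 = -2123/22672 - 20411/24136 = -64249865/68401424 ≈ -0.93931)
Y - T(199) = -64249865/68401424 - (-37/41 + 4/199) = -64249865/68401424 - 1*(-7199/8159) = -64249865/68401424 + 7199/8159 = -31792797159/558087218416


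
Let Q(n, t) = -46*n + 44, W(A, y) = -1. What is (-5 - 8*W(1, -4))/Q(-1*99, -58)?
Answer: 3/4598 ≈ 0.00065246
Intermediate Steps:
Q(n, t) = 44 - 46*n
(-5 - 8*W(1, -4))/Q(-1*99, -58) = (-5 - 8*(-1))/(44 - (-46)*99) = (-5 + 8)/(44 - 46*(-99)) = 3/(44 + 4554) = 3/4598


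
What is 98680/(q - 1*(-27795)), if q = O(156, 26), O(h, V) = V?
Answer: 98680/27821 ≈ 3.5470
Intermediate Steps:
q = 26
98680/(q - 1*(-27795)) = 98680/(26 - 1*(-27795)) = 98680/(26 + 27795) = 98680/27821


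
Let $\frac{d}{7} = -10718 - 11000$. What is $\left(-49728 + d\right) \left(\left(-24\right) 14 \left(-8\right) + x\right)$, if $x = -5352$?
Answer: $537472656$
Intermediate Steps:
$d = -152026$ ($d = 7 \left(-10718 - 11000\right) = 7 \left(-21718\right) = -152026$)
$\left(-49728 + d\right) \left(\left(-24\right) 14 \left(-8\right) + x\right) = \left(-49728 - 152026\right) \left(\left(-24\right) 14 \left(-8\right) - 5352\right) = - 201754 \left(\left(-336\right) \left(-8\right) - 5352\right) = - 201754 \left(2688 - 5352\right) = \left(-201754\right) \left(-2664\right) = 537472656$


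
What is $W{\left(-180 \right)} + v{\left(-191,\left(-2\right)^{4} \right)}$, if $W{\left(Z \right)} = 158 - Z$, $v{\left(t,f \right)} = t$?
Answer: $147$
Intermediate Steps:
$W{\left(-180 \right)} + v{\left(-191,\left(-2\right)^{4} \right)} = \left(158 - -180\right) - 191 = \left(158 + 180\right) - 191 = 338 - 191 = 147$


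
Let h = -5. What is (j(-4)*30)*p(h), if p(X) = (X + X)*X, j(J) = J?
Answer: -6000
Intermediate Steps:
p(X) = 2*X² (p(X) = (2*X)*X = 2*X²)
(j(-4)*30)*p(h) = (-4*30)*(2*(-5)²) = -240*25 = -120*50 = -6000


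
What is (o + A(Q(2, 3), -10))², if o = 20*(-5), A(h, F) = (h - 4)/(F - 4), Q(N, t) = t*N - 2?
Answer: 10000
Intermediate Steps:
Q(N, t) = -2 + N*t (Q(N, t) = N*t - 2 = -2 + N*t)
A(h, F) = (-4 + h)/(-4 + F)
o = -100
(o + A(Q(2, 3), -10))² = (-100 + (-4 + (-2 + 2*3))/(-4 - 10))² = (-100 + (-4 + (-2 + 6))/(-14))² = (-100 - (-4 + 4)/14)² = (-100 - 1/14*0)² = (-100 + 0)² = (-100)² = 10000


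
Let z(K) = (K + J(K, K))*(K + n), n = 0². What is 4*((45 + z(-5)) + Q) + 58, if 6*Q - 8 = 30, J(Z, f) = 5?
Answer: 790/3 ≈ 263.33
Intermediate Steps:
Q = 19/3 (Q = 4/3 + (⅙)*30 = 4/3 + 5 = 19/3 ≈ 6.3333)
n = 0
z(K) = K*(5 + K) (z(K) = (K + 5)*(K + 0) = (5 + K)*K = K*(5 + K))
4*((45 + z(-5)) + Q) + 58 = 4*((45 - 5*(5 - 5)) + 19/3) + 58 = 4*((45 - 5*0) + 19/3) + 58 = 4*((45 + 0) + 19/3) + 58 = 4*(45 + 19/3) + 58 = 4*(154/3) + 58 = 616/3 + 58 = 790/3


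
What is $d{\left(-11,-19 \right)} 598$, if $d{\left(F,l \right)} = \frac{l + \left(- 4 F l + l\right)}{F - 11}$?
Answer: $\frac{261326}{11} \approx 23757.0$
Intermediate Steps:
$d{\left(F,l \right)} = \frac{2 l - 4 F l}{-11 + F}$ ($d{\left(F,l \right)} = \frac{l - \left(- l + 4 F l\right)}{-11 + F} = \frac{2 l - 4 F l}{-11 + F}$)
$d{\left(-11,-19 \right)} 598 = 2 \left(-19\right) \frac{1}{-11 - 11} \left(1 - -22\right) 598 = 2 \left(-19\right) \frac{1}{-22} \left(1 + 22\right) 598 = 2 \left(-19\right) \left(- \frac{1}{22}\right) 23 \cdot 598 = \frac{437}{11} \cdot 598 = \frac{261326}{11}$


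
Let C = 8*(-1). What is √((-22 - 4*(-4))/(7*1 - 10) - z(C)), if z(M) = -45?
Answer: √47 ≈ 6.8557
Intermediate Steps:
C = -8
√((-22 - 4*(-4))/(7*1 - 10) - z(C)) = √((-22 - 4*(-4))/(7*1 - 10) - 1*(-45)) = √((-22 + 16)/(7 - 10) + 45) = √(-6/(-3) + 45) = √(-⅓*(-6) + 45) = √(2 + 45) = √47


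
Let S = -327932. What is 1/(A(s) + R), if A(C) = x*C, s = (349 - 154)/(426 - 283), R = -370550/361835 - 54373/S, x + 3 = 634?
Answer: 23731455044/20399470133231 ≈ 0.0011633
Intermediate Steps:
x = 631 (x = -3 + 634 = 631)
R = -1851657239/2157405004 (R = -370550/361835 - 54373/(-327932) = -370550*1/361835 - 54373*(-1/327932) = -74110/72367 + 4943/29812 = -1851657239/2157405004 ≈ -0.85828)
s = 15/11 (s = 195/143 = 195*(1/143) = 15/11 ≈ 1.3636)
A(C) = 631*C
1/(A(s) + R) = 1/(631*(15/11) - 1851657239/2157405004) = 1/(9465/11 - 1851657239/2157405004) = 1/(20399470133231/23731455044) = 23731455044/20399470133231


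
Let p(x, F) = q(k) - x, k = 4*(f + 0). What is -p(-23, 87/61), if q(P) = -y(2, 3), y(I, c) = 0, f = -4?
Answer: -23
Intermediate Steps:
k = -16 (k = 4*(-4 + 0) = 4*(-4) = -16)
q(P) = 0 (q(P) = -1*0 = 0)
p(x, F) = -x (p(x, F) = 0 - x = -x)
-p(-23, 87/61) = -(-1)*(-23) = -1*23 = -23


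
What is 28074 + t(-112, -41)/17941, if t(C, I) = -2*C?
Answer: 71953694/2563 ≈ 28074.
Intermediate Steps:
28074 + t(-112, -41)/17941 = 28074 - 2*(-112)/17941 = 28074 + 224*(1/17941) = 28074 + 32/2563 = 71953694/2563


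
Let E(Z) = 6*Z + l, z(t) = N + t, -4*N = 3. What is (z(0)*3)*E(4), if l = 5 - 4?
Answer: -225/4 ≈ -56.250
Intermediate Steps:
N = -¾ (N = -¼*3 = -¾ ≈ -0.75000)
z(t) = -¾ + t
l = 1
E(Z) = 1 + 6*Z (E(Z) = 6*Z + 1 = 1 + 6*Z)
(z(0)*3)*E(4) = ((-¾ + 0)*3)*(1 + 6*4) = (-¾*3)*(1 + 24) = -9/4*25 = -225/4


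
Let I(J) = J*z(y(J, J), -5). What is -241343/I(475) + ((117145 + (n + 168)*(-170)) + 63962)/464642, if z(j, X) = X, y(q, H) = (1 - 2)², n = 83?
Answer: 112466882081/1103524750 ≈ 101.92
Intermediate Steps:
y(q, H) = 1 (y(q, H) = (-1)² = 1)
I(J) = -5*J (I(J) = J*(-5) = -5*J)
-241343/I(475) + ((117145 + (n + 168)*(-170)) + 63962)/464642 = -241343/((-5*475)) + ((117145 + (83 + 168)*(-170)) + 63962)/464642 = -241343/(-2375) + ((117145 + 251*(-170)) + 63962)*(1/464642) = -241343*(-1/2375) + ((117145 - 42670) + 63962)*(1/464642) = 241343/2375 + (74475 + 63962)*(1/464642) = 241343/2375 + 138437*(1/464642) = 241343/2375 + 138437/464642 = 112466882081/1103524750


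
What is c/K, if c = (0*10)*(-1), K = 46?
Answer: 0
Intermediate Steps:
c = 0 (c = 0*(-1) = 0)
c/K = 0/46 = 0*(1/46) = 0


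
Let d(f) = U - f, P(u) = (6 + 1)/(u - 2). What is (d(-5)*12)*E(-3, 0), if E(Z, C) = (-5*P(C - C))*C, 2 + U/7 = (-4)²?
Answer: 0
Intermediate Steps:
P(u) = 7/(-2 + u)
U = 98 (U = -14 + 7*(-4)² = -14 + 7*16 = -14 + 112 = 98)
d(f) = 98 - f
E(Z, C) = 35*C/2 (E(Z, C) = (-35/(-2 + (C - C)))*C = (-35/(-2 + 0))*C = (-35/(-2))*C = (-35*(-1)/2)*C = (-5*(-7/2))*C = 35*C/2)
(d(-5)*12)*E(-3, 0) = ((98 - 1*(-5))*12)*((35/2)*0) = ((98 + 5)*12)*0 = (103*12)*0 = 1236*0 = 0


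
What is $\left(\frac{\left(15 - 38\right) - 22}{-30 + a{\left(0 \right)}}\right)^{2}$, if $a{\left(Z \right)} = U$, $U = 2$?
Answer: $\frac{2025}{784} \approx 2.5829$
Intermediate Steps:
$a{\left(Z \right)} = 2$
$\left(\frac{\left(15 - 38\right) - 22}{-30 + a{\left(0 \right)}}\right)^{2} = \left(\frac{\left(15 - 38\right) - 22}{-30 + 2}\right)^{2} = \left(\frac{-23 - 22}{-28}\right)^{2} = \left(\left(-45\right) \left(- \frac{1}{28}\right)\right)^{2} = \left(\frac{45}{28}\right)^{2} = \frac{2025}{784}$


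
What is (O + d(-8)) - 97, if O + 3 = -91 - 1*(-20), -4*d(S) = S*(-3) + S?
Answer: -175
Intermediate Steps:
d(S) = S/2 (d(S) = -(S*(-3) + S)/4 = -(-3*S + S)/4 = -(-1)*S/2 = S/2)
O = -74 (O = -3 + (-91 - 1*(-20)) = -3 + (-91 + 20) = -3 - 71 = -74)
(O + d(-8)) - 97 = (-74 + (½)*(-8)) - 97 = (-74 - 4) - 97 = -78 - 97 = -175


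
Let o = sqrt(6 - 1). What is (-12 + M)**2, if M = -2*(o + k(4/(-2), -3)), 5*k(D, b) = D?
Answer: 3636/25 + 224*sqrt(5)/5 ≈ 245.62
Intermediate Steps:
o = sqrt(5) ≈ 2.2361
k(D, b) = D/5
M = 4/5 - 2*sqrt(5) (M = -2*(sqrt(5) + (4/(-2))/5) = -2*(sqrt(5) + (4*(-1/2))/5) = -2*(sqrt(5) + (1/5)*(-2)) = -2*(sqrt(5) - 2/5) = -2*(-2/5 + sqrt(5)) = 4/5 - 2*sqrt(5) ≈ -3.6721)
(-12 + M)**2 = (-12 + (4/5 - 2*sqrt(5)))**2 = (-56/5 - 2*sqrt(5))**2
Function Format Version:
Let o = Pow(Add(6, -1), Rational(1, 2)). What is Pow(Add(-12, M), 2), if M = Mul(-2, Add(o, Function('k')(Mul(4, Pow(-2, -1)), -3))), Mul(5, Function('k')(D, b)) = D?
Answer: Add(Rational(3636, 25), Mul(Rational(224, 5), Pow(5, Rational(1, 2)))) ≈ 245.62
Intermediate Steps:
o = Pow(5, Rational(1, 2)) ≈ 2.2361
Function('k')(D, b) = Mul(Rational(1, 5), D)
M = Add(Rational(4, 5), Mul(-2, Pow(5, Rational(1, 2)))) (M = Mul(-2, Add(Pow(5, Rational(1, 2)), Mul(Rational(1, 5), Mul(4, Pow(-2, -1))))) = Mul(-2, Add(Pow(5, Rational(1, 2)), Mul(Rational(1, 5), Mul(4, Rational(-1, 2))))) = Mul(-2, Add(Pow(5, Rational(1, 2)), Mul(Rational(1, 5), -2))) = Mul(-2, Add(Pow(5, Rational(1, 2)), Rational(-2, 5))) = Mul(-2, Add(Rational(-2, 5), Pow(5, Rational(1, 2)))) = Add(Rational(4, 5), Mul(-2, Pow(5, Rational(1, 2)))) ≈ -3.6721)
Pow(Add(-12, M), 2) = Pow(Add(-12, Add(Rational(4, 5), Mul(-2, Pow(5, Rational(1, 2))))), 2) = Pow(Add(Rational(-56, 5), Mul(-2, Pow(5, Rational(1, 2)))), 2)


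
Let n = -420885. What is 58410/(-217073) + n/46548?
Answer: -10453515365/1122701556 ≈ -9.3110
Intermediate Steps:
58410/(-217073) + n/46548 = 58410/(-217073) - 420885/46548 = 58410*(-1/217073) - 420885*1/46548 = -58410/217073 - 46765/5172 = -10453515365/1122701556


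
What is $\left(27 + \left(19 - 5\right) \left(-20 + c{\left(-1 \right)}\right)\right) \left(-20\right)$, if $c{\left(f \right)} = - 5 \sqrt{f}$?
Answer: $5060 + 1400 i \approx 5060.0 + 1400.0 i$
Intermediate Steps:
$\left(27 + \left(19 - 5\right) \left(-20 + c{\left(-1 \right)}\right)\right) \left(-20\right) = \left(27 + \left(19 - 5\right) \left(-20 - 5 \sqrt{-1}\right)\right) \left(-20\right) = \left(27 + 14 \left(-20 - 5 i\right)\right) \left(-20\right) = \left(27 - \left(280 + 70 i\right)\right) \left(-20\right) = \left(-253 - 70 i\right) \left(-20\right) = 5060 + 1400 i$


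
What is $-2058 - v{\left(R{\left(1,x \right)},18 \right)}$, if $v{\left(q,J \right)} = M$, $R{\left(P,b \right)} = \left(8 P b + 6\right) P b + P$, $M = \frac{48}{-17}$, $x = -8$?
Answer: $- \frac{34938}{17} \approx -2055.2$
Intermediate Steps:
$M = - \frac{48}{17}$ ($M = 48 \left(- \frac{1}{17}\right) = - \frac{48}{17} \approx -2.8235$)
$R{\left(P,b \right)} = P + P b \left(6 + 8 P b\right)$ ($R{\left(P,b \right)} = \left(8 P b + 6\right) P b + P = \left(6 + 8 P b\right) P b + P = P \left(6 + 8 P b\right) b + P = P b \left(6 + 8 P b\right) + P = P + P b \left(6 + 8 P b\right)$)
$v{\left(q,J \right)} = - \frac{48}{17}$
$-2058 - v{\left(R{\left(1,x \right)},18 \right)} = -2058 - - \frac{48}{17} = -2058 + \frac{48}{17} = - \frac{34938}{17}$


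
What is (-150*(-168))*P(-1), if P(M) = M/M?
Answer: 25200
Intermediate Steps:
P(M) = 1
(-150*(-168))*P(-1) = -150*(-168)*1 = 25200*1 = 25200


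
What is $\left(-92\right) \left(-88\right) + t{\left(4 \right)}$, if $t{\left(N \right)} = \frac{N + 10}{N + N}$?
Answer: $\frac{32391}{4} \approx 8097.8$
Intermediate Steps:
$t{\left(N \right)} = \frac{10 + N}{2 N}$
$\left(-92\right) \left(-88\right) + t{\left(4 \right)} = \left(-92\right) \left(-88\right) + \frac{10 + 4}{2 \cdot 4} = 8096 + \frac{1}{2} \cdot \frac{1}{4} \cdot 14 = 8096 + \frac{7}{4} = \frac{32391}{4}$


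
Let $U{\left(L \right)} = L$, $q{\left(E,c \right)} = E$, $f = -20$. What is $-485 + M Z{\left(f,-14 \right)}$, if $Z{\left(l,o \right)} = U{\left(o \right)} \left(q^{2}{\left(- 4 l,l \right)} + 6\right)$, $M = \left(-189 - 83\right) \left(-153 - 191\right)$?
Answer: $-8391552997$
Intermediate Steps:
$M = 93568$ ($M = \left(-272\right) \left(-344\right) = 93568$)
$Z{\left(l,o \right)} = o \left(6 + 16 l^{2}\right)$ ($Z{\left(l,o \right)} = o \left(\left(- 4 l\right)^{2} + 6\right) = o \left(16 l^{2} + 6\right) = o \left(6 + 16 l^{2}\right)$)
$-485 + M Z{\left(f,-14 \right)} = -485 + 93568 \cdot 2 \left(-14\right) \left(3 + 8 \left(-20\right)^{2}\right) = -485 + 93568 \cdot 2 \left(-14\right) \left(3 + 8 \cdot 400\right) = -485 + 93568 \cdot 2 \left(-14\right) \left(3 + 3200\right) = -485 + 93568 \cdot 2 \left(-14\right) 3203 = -485 + 93568 \left(-89684\right) = -485 - 8391552512 = -8391552997$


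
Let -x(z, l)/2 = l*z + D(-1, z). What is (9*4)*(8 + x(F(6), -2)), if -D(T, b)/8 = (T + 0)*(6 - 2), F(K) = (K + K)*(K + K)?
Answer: 18720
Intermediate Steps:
F(K) = 4*K² (F(K) = (2*K)*(2*K) = 4*K²)
D(T, b) = -32*T (D(T, b) = -8*(T + 0)*(6 - 2) = -8*T*4 = -32*T)
x(z, l) = -64 - 2*l*z (x(z, l) = -2*(l*z - 32*(-1)) = -2*(l*z + 32) = -2*(32 + l*z) = -64 - 2*l*z)
(9*4)*(8 + x(F(6), -2)) = (9*4)*(8 + (-64 - 2*(-2)*4*6²)) = 36*(8 + (-64 - 2*(-2)*4*36)) = 36*(8 + (-64 - 2*(-2)*144)) = 36*(8 + (-64 + 576)) = 36*(8 + 512) = 36*520 = 18720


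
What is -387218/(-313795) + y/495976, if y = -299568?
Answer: 12255986776/19454348615 ≈ 0.62999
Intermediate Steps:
-387218/(-313795) + y/495976 = -387218/(-313795) - 299568/495976 = -387218*(-1/313795) - 299568*1/495976 = 387218/313795 - 37446/61997 = 12255986776/19454348615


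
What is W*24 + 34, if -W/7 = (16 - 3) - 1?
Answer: -1982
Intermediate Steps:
W = -84 (W = -7*((16 - 3) - 1) = -7*(13 - 1) = -7*12 = -84)
W*24 + 34 = -84*24 + 34 = -2016 + 34 = -1982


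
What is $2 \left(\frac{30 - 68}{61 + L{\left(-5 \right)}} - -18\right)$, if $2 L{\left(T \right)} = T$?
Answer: $\frac{4060}{117} \approx 34.701$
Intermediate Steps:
$L{\left(T \right)} = \frac{T}{2}$
$2 \left(\frac{30 - 68}{61 + L{\left(-5 \right)}} - -18\right) = 2 \left(\frac{30 - 68}{61 + \frac{1}{2} \left(-5\right)} - -18\right) = 2 \left(- \frac{38}{61 - \frac{5}{2}} + 18\right) = 2 \left(- \frac{38}{\frac{117}{2}} + 18\right) = 2 \left(\left(-38\right) \frac{2}{117} + 18\right) = 2 \left(- \frac{76}{117} + 18\right) = 2 \cdot \frac{2030}{117} = \frac{4060}{117}$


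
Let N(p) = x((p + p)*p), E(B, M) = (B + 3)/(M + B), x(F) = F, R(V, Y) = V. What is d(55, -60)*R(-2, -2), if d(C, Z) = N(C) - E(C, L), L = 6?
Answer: -737984/61 ≈ -12098.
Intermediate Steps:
E(B, M) = (3 + B)/(B + M)
N(p) = 2*p² (N(p) = (p + p)*p = (2*p)*p = 2*p²)
d(C, Z) = 2*C² - (3 + C)/(6 + C) (d(C, Z) = 2*C² - (3 + C)/(C + 6) = 2*C² - (3 + C)/(6 + C))
d(55, -60)*R(-2, -2) = ((-3 - 1*55 + 2*55²*(6 + 55))/(6 + 55))*(-2) = ((-3 - 55 + 2*3025*61)/61)*(-2) = ((-3 - 55 + 369050)/61)*(-2) = ((1/61)*368992)*(-2) = (368992/61)*(-2) = -737984/61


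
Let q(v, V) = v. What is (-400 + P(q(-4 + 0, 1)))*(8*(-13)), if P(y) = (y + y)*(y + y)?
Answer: 34944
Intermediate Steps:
P(y) = 4*y² (P(y) = (2*y)*(2*y) = 4*y²)
(-400 + P(q(-4 + 0, 1)))*(8*(-13)) = (-400 + 4*(-4 + 0)²)*(8*(-13)) = (-400 + 4*(-4)²)*(-104) = (-400 + 4*16)*(-104) = (-400 + 64)*(-104) = -336*(-104) = 34944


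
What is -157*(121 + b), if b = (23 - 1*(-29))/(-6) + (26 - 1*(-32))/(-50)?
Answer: -1309066/75 ≈ -17454.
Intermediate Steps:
b = -737/75 (b = (23 + 29)*(-⅙) + (26 + 32)*(-1/50) = 52*(-⅙) + 58*(-1/50) = -26/3 - 29/25 = -737/75 ≈ -9.8267)
-157*(121 + b) = -157*(121 - 737/75) = -157*8338/75 = -1309066/75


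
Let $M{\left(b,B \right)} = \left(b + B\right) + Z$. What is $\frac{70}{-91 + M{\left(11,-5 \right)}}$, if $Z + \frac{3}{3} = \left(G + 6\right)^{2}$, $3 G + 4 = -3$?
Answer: $- \frac{630}{653} \approx -0.96478$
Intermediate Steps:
$G = - \frac{7}{3}$ ($G = - \frac{4}{3} + \frac{1}{3} \left(-3\right) = - \frac{4}{3} - 1 = - \frac{7}{3} \approx -2.3333$)
$Z = \frac{112}{9}$ ($Z = -1 + \left(- \frac{7}{3} + 6\right)^{2} = -1 + \left(\frac{11}{3}\right)^{2} = -1 + \frac{121}{9} = \frac{112}{9} \approx 12.444$)
$M{\left(b,B \right)} = \frac{112}{9} + B + b$ ($M{\left(b,B \right)} = \left(b + B\right) + \frac{112}{9} = \left(B + b\right) + \frac{112}{9} = \frac{112}{9} + B + b$)
$\frac{70}{-91 + M{\left(11,-5 \right)}} = \frac{70}{-91 + \left(\frac{112}{9} - 5 + 11\right)} = \frac{70}{-91 + \frac{166}{9}} = \frac{70}{- \frac{653}{9}} = 70 \left(- \frac{9}{653}\right) = - \frac{630}{653}$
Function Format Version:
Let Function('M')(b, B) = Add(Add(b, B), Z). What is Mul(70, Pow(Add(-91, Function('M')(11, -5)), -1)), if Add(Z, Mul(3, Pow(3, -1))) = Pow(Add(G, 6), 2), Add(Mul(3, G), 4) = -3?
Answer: Rational(-630, 653) ≈ -0.96478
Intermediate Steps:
G = Rational(-7, 3) (G = Add(Rational(-4, 3), Mul(Rational(1, 3), -3)) = Add(Rational(-4, 3), -1) = Rational(-7, 3) ≈ -2.3333)
Z = Rational(112, 9) (Z = Add(-1, Pow(Add(Rational(-7, 3), 6), 2)) = Add(-1, Pow(Rational(11, 3), 2)) = Add(-1, Rational(121, 9)) = Rational(112, 9) ≈ 12.444)
Function('M')(b, B) = Add(Rational(112, 9), B, b) (Function('M')(b, B) = Add(Add(b, B), Rational(112, 9)) = Add(Add(B, b), Rational(112, 9)) = Add(Rational(112, 9), B, b))
Mul(70, Pow(Add(-91, Function('M')(11, -5)), -1)) = Mul(70, Pow(Add(-91, Add(Rational(112, 9), -5, 11)), -1)) = Mul(70, Pow(Add(-91, Rational(166, 9)), -1)) = Mul(70, Pow(Rational(-653, 9), -1)) = Mul(70, Rational(-9, 653)) = Rational(-630, 653)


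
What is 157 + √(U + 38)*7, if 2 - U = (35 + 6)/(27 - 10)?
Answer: 157 + 21*√1207/17 ≈ 199.92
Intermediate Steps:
U = -7/17 (U = 2 - (35 + 6)/(27 - 10) = 2 - 41/17 = -7/17 ≈ -0.41176)
157 + √(U + 38)*7 = 157 + √(-7/17 + 38)*7 = 157 + √(639/17)*7 = 157 + (3*√1207/17)*7 = 157 + 21*√1207/17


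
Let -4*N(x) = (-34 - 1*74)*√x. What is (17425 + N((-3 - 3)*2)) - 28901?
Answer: -11476 + 54*I*√3 ≈ -11476.0 + 93.531*I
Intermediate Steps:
N(x) = 27*√x (N(x) = -(-34 - 1*74)*√x/4 = -(-34 - 74)*√x/4 = -(-27)*√x = 27*√x)
(17425 + N((-3 - 3)*2)) - 28901 = (17425 + 27*√((-3 - 3)*2)) - 28901 = (17425 + 27*√(-6*2)) - 28901 = (17425 + 27*√(-12)) - 28901 = (17425 + 27*(2*I*√3)) - 28901 = (17425 + 54*I*√3) - 28901 = -11476 + 54*I*√3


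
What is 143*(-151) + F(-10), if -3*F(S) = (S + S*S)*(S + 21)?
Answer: -21923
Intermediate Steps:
F(S) = -(21 + S)*(S + S**2)/3 (F(S) = -(S + S*S)*(S + 21)/3 = -(S + S**2)*(21 + S)/3 = -(21 + S)*(S + S**2)/3)
143*(-151) + F(-10) = 143*(-151) - 1/3*(-10)*(21 + (-10)**2 + 22*(-10)) = -21593 - 1/3*(-10)*(21 + 100 - 220) = -21593 - 1/3*(-10)*(-99) = -21593 - 330 = -21923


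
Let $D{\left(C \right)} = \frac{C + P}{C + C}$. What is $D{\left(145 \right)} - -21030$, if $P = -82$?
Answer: $\frac{6098763}{290} \approx 21030.0$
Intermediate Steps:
$D{\left(C \right)} = \frac{-82 + C}{2 C}$ ($D{\left(C \right)} = \frac{C - 82}{C + C} = \frac{-82 + C}{2 C}$)
$D{\left(145 \right)} - -21030 = \frac{-82 + 145}{2 \cdot 145} - -21030 = \frac{1}{2} \cdot \frac{1}{145} \cdot 63 + 21030 = \frac{63}{290} + 21030 = \frac{6098763}{290}$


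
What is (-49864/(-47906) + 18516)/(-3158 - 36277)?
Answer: -88707736/188917311 ≈ -0.46956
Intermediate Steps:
(-49864/(-47906) + 18516)/(-3158 - 36277) = (-49864*(-1/47906) + 18516)/(-39435) = (24932/23953 + 18516)*(-1/39435) = (443538680/23953)*(-1/39435) = -88707736/188917311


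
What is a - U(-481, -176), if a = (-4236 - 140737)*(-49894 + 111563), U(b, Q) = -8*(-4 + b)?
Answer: -8940343817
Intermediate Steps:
U(b, Q) = 32 - 8*b
a = -8940339937 (a = -144973*61669 = -8940339937)
a - U(-481, -176) = -8940339937 - (32 - 8*(-481)) = -8940339937 - (32 + 3848) = -8940339937 - 1*3880 = -8940339937 - 3880 = -8940343817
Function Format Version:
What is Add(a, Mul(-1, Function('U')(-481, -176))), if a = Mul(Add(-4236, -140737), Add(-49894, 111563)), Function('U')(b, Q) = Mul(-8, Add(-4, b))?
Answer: -8940343817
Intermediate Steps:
Function('U')(b, Q) = Add(32, Mul(-8, b))
a = -8940339937 (a = Mul(-144973, 61669) = -8940339937)
Add(a, Mul(-1, Function('U')(-481, -176))) = Add(-8940339937, Mul(-1, Add(32, Mul(-8, -481)))) = Add(-8940339937, Mul(-1, Add(32, 3848))) = Add(-8940339937, Mul(-1, 3880)) = Add(-8940339937, -3880) = -8940343817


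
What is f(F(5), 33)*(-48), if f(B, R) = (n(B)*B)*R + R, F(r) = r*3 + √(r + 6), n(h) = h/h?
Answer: -25344 - 1584*√11 ≈ -30598.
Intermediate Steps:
n(h) = 1
F(r) = √(6 + r) + 3*r (F(r) = 3*r + √(6 + r) = √(6 + r) + 3*r)
f(B, R) = R + B*R (f(B, R) = (1*B)*R + R = B*R + R = R + B*R)
f(F(5), 33)*(-48) = (33*(1 + (√(6 + 5) + 3*5)))*(-48) = (33*(1 + (√11 + 15)))*(-48) = (33*(1 + (15 + √11)))*(-48) = (33*(16 + √11))*(-48) = (528 + 33*√11)*(-48) = -25344 - 1584*√11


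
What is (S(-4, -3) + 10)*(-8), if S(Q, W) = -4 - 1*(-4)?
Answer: -80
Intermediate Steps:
S(Q, W) = 0 (S(Q, W) = -4 + 4 = 0)
(S(-4, -3) + 10)*(-8) = (0 + 10)*(-8) = 10*(-8) = -80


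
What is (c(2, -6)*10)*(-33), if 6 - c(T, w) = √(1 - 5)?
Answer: -1980 + 660*I ≈ -1980.0 + 660.0*I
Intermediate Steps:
c(T, w) = 6 - 2*I (c(T, w) = 6 - √(1 - 5) = 6 - √(-4) = 6 - 2*I)
(c(2, -6)*10)*(-33) = ((6 - 2*I)*10)*(-33) = (60 - 20*I)*(-33) = -1980 + 660*I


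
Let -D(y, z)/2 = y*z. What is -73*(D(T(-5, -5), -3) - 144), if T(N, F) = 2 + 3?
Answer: 8322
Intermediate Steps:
T(N, F) = 5
D(y, z) = -2*y*z
-73*(D(T(-5, -5), -3) - 144) = -73*(-2*5*(-3) - 144) = -73*(30 - 144) = -73*(-114) = 8322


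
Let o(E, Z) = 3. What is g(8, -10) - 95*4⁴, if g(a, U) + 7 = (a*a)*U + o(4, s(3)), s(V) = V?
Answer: -24964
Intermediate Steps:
g(a, U) = -4 + U*a² (g(a, U) = -7 + ((a*a)*U + 3) = -7 + (a²*U + 3) = -7 + (U*a² + 3) = -7 + (3 + U*a²) = -4 + U*a²)
g(8, -10) - 95*4⁴ = (-4 - 10*8²) - 95*4⁴ = (-4 - 10*64) - 95*256 = (-4 - 640) - 24320 = -644 - 24320 = -24964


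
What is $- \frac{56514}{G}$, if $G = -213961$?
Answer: $\frac{56514}{213961} \approx 0.26413$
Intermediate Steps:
$- \frac{56514}{G} = - \frac{56514}{-213961} = \left(-56514\right) \left(- \frac{1}{213961}\right) = \frac{56514}{213961}$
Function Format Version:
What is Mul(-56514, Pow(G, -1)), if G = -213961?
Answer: Rational(56514, 213961) ≈ 0.26413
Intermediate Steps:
Mul(-56514, Pow(G, -1)) = Mul(-56514, Pow(-213961, -1)) = Mul(-56514, Rational(-1, 213961)) = Rational(56514, 213961)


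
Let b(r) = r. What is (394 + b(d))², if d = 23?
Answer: 173889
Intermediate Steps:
(394 + b(d))² = (394 + 23)² = 417² = 173889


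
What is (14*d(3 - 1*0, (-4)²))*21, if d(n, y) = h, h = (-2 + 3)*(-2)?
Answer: -588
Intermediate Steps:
h = -2 (h = 1*(-2) = -2)
d(n, y) = -2
(14*d(3 - 1*0, (-4)²))*21 = (14*(-2))*21 = -28*21 = -588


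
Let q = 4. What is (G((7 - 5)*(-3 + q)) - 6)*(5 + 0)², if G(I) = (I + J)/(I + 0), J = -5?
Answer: -375/2 ≈ -187.50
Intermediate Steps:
G(I) = (-5 + I)/I (G(I) = (I - 5)/(I + 0) = (-5 + I)/I)
(G((7 - 5)*(-3 + q)) - 6)*(5 + 0)² = ((-5 + (7 - 5)*(-3 + 4))/(((7 - 5)*(-3 + 4))) - 6)*(5 + 0)² = ((-5 + 2*1)/((2*1)) - 6)*5² = ((-5 + 2)/2 - 6)*25 = ((½)*(-3) - 6)*25 = (-3/2 - 6)*25 = -15/2*25 = -375/2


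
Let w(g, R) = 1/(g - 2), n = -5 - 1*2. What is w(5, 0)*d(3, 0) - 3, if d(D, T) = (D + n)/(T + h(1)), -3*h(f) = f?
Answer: 1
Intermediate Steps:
h(f) = -f/3
n = -7 (n = -5 - 2 = -7)
d(D, T) = (-7 + D)/(-⅓ + T) (d(D, T) = (D - 7)/(T - ⅓*1) = (-7 + D)/(T - ⅓) = (-7 + D)/(-⅓ + T))
w(g, R) = 1/(-2 + g)
w(5, 0)*d(3, 0) - 3 = (3*(-7 + 3)/(-1 + 3*0))/(-2 + 5) - 3 = (3*(-4)/(-1 + 0))/3 - 3 = (3*(-4)/(-1))/3 - 3 = (3*(-1)*(-4))/3 - 3 = (⅓)*12 - 3 = 4 - 3 = 1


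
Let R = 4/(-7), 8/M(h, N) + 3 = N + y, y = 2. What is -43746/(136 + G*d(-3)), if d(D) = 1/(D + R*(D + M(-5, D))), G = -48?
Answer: -21873/236 ≈ -92.682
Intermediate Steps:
M(h, N) = 8/(-1 + N) (M(h, N) = 8/(-3 + (N + 2)) = 8/(-3 + (2 + N)) = 8/(-1 + N))
R = -4/7 (R = 4*(-⅐) = -4/7 ≈ -0.57143)
d(D) = 1/(-32/(7*(-1 + D)) + 3*D/7) (d(D) = 1/(D - 4*(D + 8/(-1 + D))/7) = 1/(D + (-32/(7*(-1 + D)) - 4*D/7)) = 1/(-32/(7*(-1 + D)) + 3*D/7))
-43746/(136 + G*d(-3)) = -43746/(136 - 336*(-1 - 3)/(-32 + 3*(-3)*(-1 - 3))) = -43746/(136 - 336*(-4)/(-32 + 3*(-3)*(-4))) = -43746/(136 - 336*(-4)/(-32 + 36)) = -43746/(136 - 336*(-4)/4) = -43746/(136 - 48*(-7)) = -43746/(136 + 336) = -43746/472 = -43746*1/472 = -21873/236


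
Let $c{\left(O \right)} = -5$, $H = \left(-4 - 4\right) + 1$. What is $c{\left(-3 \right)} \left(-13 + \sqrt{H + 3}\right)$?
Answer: $65 - 10 i \approx 65.0 - 10.0 i$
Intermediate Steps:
$H = -7$ ($H = -8 + 1 = -7$)
$c{\left(-3 \right)} \left(-13 + \sqrt{H + 3}\right) = - 5 \left(-13 + \sqrt{-7 + 3}\right) = - 5 \left(-13 + \sqrt{-4}\right) = - 5 \left(-13 + 2 i\right) = 65 - 10 i$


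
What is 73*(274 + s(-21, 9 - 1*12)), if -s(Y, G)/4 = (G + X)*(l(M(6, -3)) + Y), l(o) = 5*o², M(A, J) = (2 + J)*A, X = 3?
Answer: 20002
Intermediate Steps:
M(A, J) = A*(2 + J)
s(Y, G) = -4*(3 + G)*(180 + Y) (s(Y, G) = -4*(G + 3)*(5*(6*(2 - 3))² + Y) = -4*(3 + G)*(5*(6*(-1))² + Y) = -4*(3 + G)*(5*(-6)² + Y) = -4*(3 + G)*(5*36 + Y) = -4*(3 + G)*(180 + Y))
73*(274 + s(-21, 9 - 1*12)) = 73*(274 + (-2160 - 720*(9 - 1*12) - 12*(-21) - 4*(9 - 1*12)*(-21))) = 73*(274 + (-2160 - 720*(9 - 12) + 252 - 4*(9 - 12)*(-21))) = 73*(274 + (-2160 - 720*(-3) + 252 - 4*(-3)*(-21))) = 73*(274 + (-2160 + 2160 + 252 - 252)) = 73*(274 + 0) = 73*274 = 20002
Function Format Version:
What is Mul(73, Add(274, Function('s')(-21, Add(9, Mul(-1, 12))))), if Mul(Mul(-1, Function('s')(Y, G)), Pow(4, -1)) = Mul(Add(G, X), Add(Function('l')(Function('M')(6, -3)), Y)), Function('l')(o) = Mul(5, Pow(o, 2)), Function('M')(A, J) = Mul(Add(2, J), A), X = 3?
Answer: 20002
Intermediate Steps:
Function('M')(A, J) = Mul(A, Add(2, J))
Function('s')(Y, G) = Mul(-4, Add(3, G), Add(180, Y)) (Function('s')(Y, G) = Mul(-4, Mul(Add(G, 3), Add(Mul(5, Pow(Mul(6, Add(2, -3)), 2)), Y))) = Mul(-4, Mul(Add(3, G), Add(Mul(5, Pow(Mul(6, -1), 2)), Y))) = Mul(-4, Mul(Add(3, G), Add(Mul(5, Pow(-6, 2)), Y))) = Mul(-4, Mul(Add(3, G), Add(Mul(5, 36), Y))) = Mul(-4, Mul(Add(3, G), Add(180, Y))) = Mul(-4, Add(3, G), Add(180, Y)))
Mul(73, Add(274, Function('s')(-21, Add(9, Mul(-1, 12))))) = Mul(73, Add(274, Add(-2160, Mul(-720, Add(9, Mul(-1, 12))), Mul(-12, -21), Mul(-4, Add(9, Mul(-1, 12)), -21)))) = Mul(73, Add(274, Add(-2160, Mul(-720, Add(9, -12)), 252, Mul(-4, Add(9, -12), -21)))) = Mul(73, Add(274, Add(-2160, Mul(-720, -3), 252, Mul(-4, -3, -21)))) = Mul(73, Add(274, Add(-2160, 2160, 252, -252))) = Mul(73, Add(274, 0)) = Mul(73, 274) = 20002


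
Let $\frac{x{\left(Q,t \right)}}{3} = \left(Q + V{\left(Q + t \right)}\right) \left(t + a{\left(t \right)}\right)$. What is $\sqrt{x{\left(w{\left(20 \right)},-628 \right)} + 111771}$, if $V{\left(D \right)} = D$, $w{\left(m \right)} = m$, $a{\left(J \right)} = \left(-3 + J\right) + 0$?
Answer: $3 \sqrt{259183} \approx 1527.3$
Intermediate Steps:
$a{\left(J \right)} = -3 + J$
$x{\left(Q,t \right)} = 3 \left(-3 + 2 t\right) \left(t + 2 Q\right)$ ($x{\left(Q,t \right)} = 3 \left(Q + \left(Q + t\right)\right) \left(t + \left(-3 + t\right)\right) = 3 \left(t + 2 Q\right) \left(-3 + 2 t\right) = 3 \left(-3 + 2 t\right) \left(t + 2 Q\right)$)
$\sqrt{x{\left(w{\left(20 \right)},-628 \right)} + 111771} = \sqrt{\left(\left(-18\right) 20 - -5652 + 6 \left(-628\right)^{2} + 12 \cdot 20 \left(-628\right)\right) + 111771} = \sqrt{\left(-360 + 5652 + 6 \cdot 394384 - 150720\right) + 111771} = \sqrt{\left(-360 + 5652 + 2366304 - 150720\right) + 111771} = \sqrt{2220876 + 111771} = \sqrt{2332647} = 3 \sqrt{259183}$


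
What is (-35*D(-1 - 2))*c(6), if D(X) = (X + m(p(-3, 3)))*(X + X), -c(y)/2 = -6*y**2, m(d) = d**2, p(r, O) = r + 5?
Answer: 90720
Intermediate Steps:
p(r, O) = 5 + r
c(y) = 12*y**2 (c(y) = -(-12)*y**2 = 12*y**2)
D(X) = 2*X*(4 + X) (D(X) = (X + (5 - 3)**2)*(X + X) = (X + 2**2)*(2*X) = (X + 4)*(2*X) = (4 + X)*(2*X) = 2*X*(4 + X))
(-35*D(-1 - 2))*c(6) = (-70*(-1 - 2)*(4 + (-1 - 2)))*(12*6**2) = (-70*(-3)*(4 - 3))*(12*36) = -70*(-3)*432 = -35*(-6)*432 = 210*432 = 90720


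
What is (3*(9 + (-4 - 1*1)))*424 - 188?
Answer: 4900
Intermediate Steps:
(3*(9 + (-4 - 1*1)))*424 - 188 = (3*(9 + (-4 - 1)))*424 - 188 = (3*(9 - 5))*424 - 188 = (3*4)*424 - 188 = 12*424 - 188 = 5088 - 188 = 4900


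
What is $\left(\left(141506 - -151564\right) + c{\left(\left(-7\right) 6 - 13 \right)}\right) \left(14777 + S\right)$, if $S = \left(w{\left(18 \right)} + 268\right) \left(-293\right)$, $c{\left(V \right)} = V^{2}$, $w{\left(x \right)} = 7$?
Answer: $-19482458810$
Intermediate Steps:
$S = -80575$ ($S = \left(7 + 268\right) \left(-293\right) = 275 \left(-293\right) = -80575$)
$\left(\left(141506 - -151564\right) + c{\left(\left(-7\right) 6 - 13 \right)}\right) \left(14777 + S\right) = \left(\left(141506 - -151564\right) + \left(\left(-7\right) 6 - 13\right)^{2}\right) \left(14777 - 80575\right) = \left(\left(141506 + 151564\right) + \left(-42 - 13\right)^{2}\right) \left(-65798\right) = \left(293070 + \left(-55\right)^{2}\right) \left(-65798\right) = \left(293070 + 3025\right) \left(-65798\right) = 296095 \left(-65798\right) = -19482458810$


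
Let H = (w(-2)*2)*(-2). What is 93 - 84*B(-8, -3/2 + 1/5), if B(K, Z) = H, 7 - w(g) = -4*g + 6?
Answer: -2259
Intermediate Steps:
w(g) = 1 + 4*g (w(g) = 7 - (-4*g + 6) = 7 - (6 - 4*g) = 7 + (-6 + 4*g) = 1 + 4*g)
H = 28 (H = ((1 + 4*(-2))*2)*(-2) = ((1 - 8)*2)*(-2) = -7*2*(-2) = -14*(-2) = 28)
B(K, Z) = 28
93 - 84*B(-8, -3/2 + 1/5) = 93 - 84*28 = 93 - 2352 = -2259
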